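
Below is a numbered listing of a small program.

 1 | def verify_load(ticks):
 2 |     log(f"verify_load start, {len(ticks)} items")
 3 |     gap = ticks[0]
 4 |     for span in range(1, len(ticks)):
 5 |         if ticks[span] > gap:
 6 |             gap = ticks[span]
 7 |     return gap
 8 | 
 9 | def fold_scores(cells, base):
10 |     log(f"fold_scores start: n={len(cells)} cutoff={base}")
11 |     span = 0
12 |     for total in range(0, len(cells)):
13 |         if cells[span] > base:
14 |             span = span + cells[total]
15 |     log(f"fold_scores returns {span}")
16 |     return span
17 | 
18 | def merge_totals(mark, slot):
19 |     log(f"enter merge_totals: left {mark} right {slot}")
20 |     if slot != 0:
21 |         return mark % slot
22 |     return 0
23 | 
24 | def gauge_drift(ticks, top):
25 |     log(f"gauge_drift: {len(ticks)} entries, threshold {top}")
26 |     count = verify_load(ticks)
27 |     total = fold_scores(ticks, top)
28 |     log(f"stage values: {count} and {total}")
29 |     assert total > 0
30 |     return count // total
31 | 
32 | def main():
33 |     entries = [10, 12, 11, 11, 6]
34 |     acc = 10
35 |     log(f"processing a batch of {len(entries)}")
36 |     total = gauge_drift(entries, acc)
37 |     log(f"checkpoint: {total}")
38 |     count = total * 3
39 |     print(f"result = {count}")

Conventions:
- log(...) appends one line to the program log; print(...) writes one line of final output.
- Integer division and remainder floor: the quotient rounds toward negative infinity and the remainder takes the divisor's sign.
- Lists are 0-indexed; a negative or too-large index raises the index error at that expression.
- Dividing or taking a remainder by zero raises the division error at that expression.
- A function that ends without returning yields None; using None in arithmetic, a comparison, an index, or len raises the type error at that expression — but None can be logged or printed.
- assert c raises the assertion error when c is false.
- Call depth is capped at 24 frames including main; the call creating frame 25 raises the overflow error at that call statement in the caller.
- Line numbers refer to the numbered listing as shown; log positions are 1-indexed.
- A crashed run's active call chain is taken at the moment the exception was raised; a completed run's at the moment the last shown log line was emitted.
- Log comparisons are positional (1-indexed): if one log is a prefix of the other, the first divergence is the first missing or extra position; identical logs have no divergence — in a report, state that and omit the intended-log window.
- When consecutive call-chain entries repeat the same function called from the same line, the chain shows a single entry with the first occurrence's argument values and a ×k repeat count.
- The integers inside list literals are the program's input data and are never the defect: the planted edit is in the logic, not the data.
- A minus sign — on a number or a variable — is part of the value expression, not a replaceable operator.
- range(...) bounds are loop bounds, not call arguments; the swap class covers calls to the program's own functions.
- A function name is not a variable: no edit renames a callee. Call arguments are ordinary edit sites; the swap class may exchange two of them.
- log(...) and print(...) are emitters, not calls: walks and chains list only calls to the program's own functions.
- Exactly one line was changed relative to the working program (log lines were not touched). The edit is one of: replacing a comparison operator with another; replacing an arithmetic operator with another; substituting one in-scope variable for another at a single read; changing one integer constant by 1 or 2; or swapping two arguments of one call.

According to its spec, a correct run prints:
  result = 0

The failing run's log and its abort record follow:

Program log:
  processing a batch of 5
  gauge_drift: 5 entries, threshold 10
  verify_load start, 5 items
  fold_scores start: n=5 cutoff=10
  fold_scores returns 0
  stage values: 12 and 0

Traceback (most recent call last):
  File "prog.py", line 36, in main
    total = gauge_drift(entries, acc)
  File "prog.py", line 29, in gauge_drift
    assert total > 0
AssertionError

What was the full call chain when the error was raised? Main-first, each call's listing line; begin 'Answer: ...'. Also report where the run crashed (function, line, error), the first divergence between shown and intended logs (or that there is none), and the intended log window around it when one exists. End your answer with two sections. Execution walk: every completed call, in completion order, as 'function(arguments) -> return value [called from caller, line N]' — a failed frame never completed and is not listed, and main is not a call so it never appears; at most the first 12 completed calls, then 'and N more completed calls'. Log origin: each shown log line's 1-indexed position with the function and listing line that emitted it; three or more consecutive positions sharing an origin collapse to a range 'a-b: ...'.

Answer: main -> gauge_drift (called at line 36).
Key observation: The log first diverges at position 5: the faulty run prints 'fold_scores returns 0' where the working version prints 'fold_scores returns 34'.
Crash: gauge_drift, line 29, AssertionError.
First divergence: position 5 — the shown line 'fold_scores returns 0' should read 'fold_scores returns 34'.
Intended log window:
  3: verify_load start, 5 items
  4: fold_scores start: n=5 cutoff=10
  5: fold_scores returns 34
  6: stage values: 12 and 34
Execution walk:
  verify_load([10, 12, 11, 11, 6]) -> 12  [called from gauge_drift, line 26]
  fold_scores([10, 12, 11, 11, 6], 10) -> 0  [called from gauge_drift, line 27]
Log origin:
  1 — main, line 35
  2 — gauge_drift, line 25
  3 — verify_load, line 2
  4 — fold_scores, line 10
  5 — fold_scores, line 15
  6 — gauge_drift, line 28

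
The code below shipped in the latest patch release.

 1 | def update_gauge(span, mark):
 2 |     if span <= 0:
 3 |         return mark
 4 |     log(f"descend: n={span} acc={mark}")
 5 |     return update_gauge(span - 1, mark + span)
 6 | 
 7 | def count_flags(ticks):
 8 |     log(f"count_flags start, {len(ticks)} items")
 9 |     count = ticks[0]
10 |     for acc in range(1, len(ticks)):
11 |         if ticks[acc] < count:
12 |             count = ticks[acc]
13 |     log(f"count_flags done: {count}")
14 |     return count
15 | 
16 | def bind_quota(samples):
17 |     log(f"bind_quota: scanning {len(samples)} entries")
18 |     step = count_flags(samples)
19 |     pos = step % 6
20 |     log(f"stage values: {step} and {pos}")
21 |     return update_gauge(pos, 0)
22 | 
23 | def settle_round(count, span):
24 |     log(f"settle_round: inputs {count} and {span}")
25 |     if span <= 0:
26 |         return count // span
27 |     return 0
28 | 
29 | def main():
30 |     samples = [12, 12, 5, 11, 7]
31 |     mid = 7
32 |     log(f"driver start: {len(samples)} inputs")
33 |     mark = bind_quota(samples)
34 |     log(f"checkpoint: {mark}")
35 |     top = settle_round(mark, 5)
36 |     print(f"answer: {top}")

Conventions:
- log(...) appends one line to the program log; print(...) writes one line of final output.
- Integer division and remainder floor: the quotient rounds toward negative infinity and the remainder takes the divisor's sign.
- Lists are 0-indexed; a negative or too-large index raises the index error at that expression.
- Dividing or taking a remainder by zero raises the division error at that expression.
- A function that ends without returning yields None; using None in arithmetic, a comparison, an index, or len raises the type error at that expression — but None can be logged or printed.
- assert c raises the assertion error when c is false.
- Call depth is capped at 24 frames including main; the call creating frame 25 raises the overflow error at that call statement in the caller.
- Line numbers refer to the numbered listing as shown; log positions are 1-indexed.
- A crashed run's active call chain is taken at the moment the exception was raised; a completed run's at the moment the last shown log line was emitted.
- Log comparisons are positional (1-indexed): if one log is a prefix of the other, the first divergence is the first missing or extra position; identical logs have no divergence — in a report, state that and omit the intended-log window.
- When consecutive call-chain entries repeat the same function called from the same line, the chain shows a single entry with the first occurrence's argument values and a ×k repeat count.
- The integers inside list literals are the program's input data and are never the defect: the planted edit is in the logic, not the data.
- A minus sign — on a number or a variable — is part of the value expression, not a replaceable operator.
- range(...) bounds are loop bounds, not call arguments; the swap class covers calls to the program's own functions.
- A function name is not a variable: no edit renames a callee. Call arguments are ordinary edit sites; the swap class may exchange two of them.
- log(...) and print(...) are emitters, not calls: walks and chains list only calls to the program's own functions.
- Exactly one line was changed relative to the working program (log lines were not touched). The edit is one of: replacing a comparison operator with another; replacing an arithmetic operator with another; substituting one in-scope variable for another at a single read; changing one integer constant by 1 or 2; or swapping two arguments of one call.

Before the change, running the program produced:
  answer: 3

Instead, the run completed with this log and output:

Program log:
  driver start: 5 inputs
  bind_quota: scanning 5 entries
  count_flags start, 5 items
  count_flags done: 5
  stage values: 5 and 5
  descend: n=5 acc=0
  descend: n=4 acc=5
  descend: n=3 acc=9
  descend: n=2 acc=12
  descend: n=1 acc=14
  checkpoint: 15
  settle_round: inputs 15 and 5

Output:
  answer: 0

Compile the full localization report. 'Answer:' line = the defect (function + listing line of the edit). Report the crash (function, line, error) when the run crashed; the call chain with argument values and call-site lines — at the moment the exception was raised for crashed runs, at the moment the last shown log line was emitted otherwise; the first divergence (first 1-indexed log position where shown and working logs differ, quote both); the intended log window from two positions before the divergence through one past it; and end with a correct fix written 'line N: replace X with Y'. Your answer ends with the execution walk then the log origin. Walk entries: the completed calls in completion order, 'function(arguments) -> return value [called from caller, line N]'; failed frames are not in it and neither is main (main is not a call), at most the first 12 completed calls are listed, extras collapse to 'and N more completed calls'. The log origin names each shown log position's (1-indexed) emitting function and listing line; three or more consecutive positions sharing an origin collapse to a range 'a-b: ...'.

Answer: the defect is in settle_round at line 25.
The tell: The two runs log identically and part ways only at the printed values.
Call chain: main -> settle_round(15, 5) (called at line 35).
First divergence: none (the log streams are identical).
Execution walk:
  count_flags([12, 12, 5, 11, 7]) -> 5  [called from bind_quota, line 18]
  update_gauge(0, 15) -> 15  [called from update_gauge, line 5]
  update_gauge(1, 14) -> 15  [called from update_gauge, line 5]
  update_gauge(2, 12) -> 15  [called from update_gauge, line 5]
  update_gauge(3, 9) -> 15  [called from update_gauge, line 5]
  update_gauge(4, 5) -> 15  [called from update_gauge, line 5]
  update_gauge(5, 0) -> 15  [called from bind_quota, line 21]
  bind_quota([12, 12, 5, 11, 7]) -> 15  [called from main, line 33]
  settle_round(15, 5) -> 0  [called from main, line 35]
Log line origins:
  1: emitted by main (line 32)
  2: emitted by bind_quota (line 17)
  3: emitted by count_flags (line 8)
  4: emitted by count_flags (line 13)
  5: emitted by bind_quota (line 20)
  6-10: emitted by update_gauge (line 4)
  11: emitted by main (line 34)
  12: emitted by settle_round (line 24)
A correct fix: line 25: replace `<=` with `!=`.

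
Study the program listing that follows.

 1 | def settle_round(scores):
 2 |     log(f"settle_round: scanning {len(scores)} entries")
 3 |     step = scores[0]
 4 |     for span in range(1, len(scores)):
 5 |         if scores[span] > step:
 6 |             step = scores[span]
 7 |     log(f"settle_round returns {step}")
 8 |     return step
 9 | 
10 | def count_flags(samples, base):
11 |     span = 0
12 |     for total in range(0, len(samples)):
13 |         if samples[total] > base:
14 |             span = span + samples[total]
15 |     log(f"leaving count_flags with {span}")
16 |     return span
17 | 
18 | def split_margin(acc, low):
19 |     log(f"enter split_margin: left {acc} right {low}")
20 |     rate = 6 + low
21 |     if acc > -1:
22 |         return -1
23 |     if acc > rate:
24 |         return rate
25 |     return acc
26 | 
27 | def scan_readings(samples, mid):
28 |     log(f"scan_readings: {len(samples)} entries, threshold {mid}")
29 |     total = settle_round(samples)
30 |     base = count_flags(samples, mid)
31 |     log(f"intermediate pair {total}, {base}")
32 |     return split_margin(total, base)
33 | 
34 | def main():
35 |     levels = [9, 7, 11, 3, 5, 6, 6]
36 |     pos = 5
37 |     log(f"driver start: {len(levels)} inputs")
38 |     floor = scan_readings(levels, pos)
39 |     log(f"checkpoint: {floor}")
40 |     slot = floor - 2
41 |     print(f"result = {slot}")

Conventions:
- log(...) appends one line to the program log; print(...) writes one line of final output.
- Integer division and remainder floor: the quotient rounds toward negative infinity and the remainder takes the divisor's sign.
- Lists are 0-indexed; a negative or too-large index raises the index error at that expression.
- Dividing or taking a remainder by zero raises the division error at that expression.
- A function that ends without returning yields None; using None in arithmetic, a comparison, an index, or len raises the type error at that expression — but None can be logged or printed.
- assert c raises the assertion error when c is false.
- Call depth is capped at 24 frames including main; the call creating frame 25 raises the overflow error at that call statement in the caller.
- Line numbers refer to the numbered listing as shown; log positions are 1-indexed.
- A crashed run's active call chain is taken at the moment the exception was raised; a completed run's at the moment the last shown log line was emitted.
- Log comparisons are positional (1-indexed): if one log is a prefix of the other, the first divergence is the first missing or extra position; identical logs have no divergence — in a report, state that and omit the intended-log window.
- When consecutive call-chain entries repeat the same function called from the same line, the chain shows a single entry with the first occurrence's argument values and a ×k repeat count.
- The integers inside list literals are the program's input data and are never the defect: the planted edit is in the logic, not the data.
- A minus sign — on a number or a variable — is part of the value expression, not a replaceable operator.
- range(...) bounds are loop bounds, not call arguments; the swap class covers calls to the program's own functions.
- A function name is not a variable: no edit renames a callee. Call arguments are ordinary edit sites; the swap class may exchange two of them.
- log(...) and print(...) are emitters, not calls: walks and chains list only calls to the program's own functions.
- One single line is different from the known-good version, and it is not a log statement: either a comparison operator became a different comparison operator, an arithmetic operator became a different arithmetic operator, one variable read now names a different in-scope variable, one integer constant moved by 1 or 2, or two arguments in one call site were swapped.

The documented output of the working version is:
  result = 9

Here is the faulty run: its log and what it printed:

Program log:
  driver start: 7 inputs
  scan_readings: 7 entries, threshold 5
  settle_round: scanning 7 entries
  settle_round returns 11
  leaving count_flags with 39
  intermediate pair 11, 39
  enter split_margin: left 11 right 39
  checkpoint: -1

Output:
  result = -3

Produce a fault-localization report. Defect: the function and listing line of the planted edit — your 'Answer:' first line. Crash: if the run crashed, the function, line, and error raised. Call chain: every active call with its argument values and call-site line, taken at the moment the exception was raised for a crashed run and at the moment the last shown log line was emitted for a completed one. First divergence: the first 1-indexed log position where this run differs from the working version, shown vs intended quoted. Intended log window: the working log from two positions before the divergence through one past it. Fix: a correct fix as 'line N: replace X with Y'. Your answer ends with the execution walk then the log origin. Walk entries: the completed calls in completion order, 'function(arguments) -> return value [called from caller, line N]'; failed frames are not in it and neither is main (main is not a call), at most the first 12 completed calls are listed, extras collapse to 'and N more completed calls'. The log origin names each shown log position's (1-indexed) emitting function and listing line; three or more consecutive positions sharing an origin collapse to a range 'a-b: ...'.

Answer: the defect is in split_margin at line 21.
Core observation: At log position 8 the runs split — shown 'checkpoint: -1', but the working version logs 'checkpoint: 11'.
Call chain: main.
First divergence: position 8; shown 'checkpoint: -1' vs intended 'checkpoint: 11'.
Intended log window:
  6: intermediate pair 11, 39
  7: enter split_margin: left 11 right 39
  8: checkpoint: 11
Execution walk:
  settle_round([9, 7, 11, 3, 5, 6, 6]) -> 11  [called from scan_readings, line 29]
  count_flags([9, 7, 11, 3, 5, 6, 6], 5) -> 39  [called from scan_readings, line 30]
  split_margin(11, 39) -> -1  [called from scan_readings, line 32]
  scan_readings([9, 7, 11, 3, 5, 6, 6], 5) -> -1  [called from main, line 38]
Log origin:
  1: logged in main at line 37
  2: logged in scan_readings at line 28
  3: logged in settle_round at line 2
  4: logged in settle_round at line 7
  5: logged in count_flags at line 15
  6: logged in scan_readings at line 31
  7: logged in split_margin at line 19
  8: logged in main at line 39
A correct fix: line 21: replace `>` with `<`.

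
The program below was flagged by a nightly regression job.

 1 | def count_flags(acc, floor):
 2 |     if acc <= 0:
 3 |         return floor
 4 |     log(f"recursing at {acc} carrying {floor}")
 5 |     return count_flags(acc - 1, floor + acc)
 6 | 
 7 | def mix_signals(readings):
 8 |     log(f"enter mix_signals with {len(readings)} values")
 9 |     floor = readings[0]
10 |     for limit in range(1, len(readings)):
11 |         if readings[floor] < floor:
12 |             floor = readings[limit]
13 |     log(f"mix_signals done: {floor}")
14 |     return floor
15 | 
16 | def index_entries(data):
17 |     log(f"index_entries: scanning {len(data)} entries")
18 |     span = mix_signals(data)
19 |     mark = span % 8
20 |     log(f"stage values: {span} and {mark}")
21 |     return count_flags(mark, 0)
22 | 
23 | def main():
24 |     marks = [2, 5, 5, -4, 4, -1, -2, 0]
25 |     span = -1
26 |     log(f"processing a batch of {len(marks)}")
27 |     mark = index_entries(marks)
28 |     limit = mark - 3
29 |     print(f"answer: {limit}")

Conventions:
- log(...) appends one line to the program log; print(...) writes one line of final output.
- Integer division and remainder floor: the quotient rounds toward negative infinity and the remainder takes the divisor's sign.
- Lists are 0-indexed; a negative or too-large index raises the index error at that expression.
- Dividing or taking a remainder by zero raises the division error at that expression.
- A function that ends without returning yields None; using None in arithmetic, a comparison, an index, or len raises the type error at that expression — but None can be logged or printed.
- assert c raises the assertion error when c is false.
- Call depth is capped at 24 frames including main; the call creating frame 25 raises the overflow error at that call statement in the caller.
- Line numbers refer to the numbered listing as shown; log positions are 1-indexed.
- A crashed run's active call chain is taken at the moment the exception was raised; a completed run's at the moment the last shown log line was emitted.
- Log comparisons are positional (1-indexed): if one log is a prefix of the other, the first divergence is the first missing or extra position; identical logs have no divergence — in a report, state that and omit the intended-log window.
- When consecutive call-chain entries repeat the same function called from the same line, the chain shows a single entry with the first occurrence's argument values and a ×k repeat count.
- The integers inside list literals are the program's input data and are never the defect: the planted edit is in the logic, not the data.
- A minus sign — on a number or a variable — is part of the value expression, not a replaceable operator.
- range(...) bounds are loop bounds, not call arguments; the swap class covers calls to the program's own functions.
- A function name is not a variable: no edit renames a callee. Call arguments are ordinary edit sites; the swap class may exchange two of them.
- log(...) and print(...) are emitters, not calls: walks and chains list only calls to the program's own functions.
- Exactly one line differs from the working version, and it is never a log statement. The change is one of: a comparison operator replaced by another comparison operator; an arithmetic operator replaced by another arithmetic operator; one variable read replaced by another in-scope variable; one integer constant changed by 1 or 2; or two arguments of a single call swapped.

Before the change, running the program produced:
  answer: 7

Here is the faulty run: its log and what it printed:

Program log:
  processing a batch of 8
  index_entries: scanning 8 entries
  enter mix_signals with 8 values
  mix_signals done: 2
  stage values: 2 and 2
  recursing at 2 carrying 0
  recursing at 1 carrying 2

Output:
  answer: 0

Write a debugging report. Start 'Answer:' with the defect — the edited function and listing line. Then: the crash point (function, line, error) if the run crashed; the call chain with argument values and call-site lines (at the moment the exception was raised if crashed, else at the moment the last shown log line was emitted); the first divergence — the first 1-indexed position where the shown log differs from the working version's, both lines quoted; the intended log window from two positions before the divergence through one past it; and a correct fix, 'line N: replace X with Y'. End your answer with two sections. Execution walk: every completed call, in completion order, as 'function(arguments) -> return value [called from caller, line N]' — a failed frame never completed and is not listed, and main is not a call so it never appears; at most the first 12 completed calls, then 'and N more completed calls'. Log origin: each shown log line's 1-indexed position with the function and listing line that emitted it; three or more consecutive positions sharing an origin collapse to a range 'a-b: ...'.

Answer: the defect is in mix_signals at line 11.
The tell: The log first diverges at position 4: the faulty run prints 'mix_signals done: 2' where the working version prints 'mix_signals done: -4'.
Call chain: main -> index_entries([2, 5, 5, -4, 4, -1, -2, 0]) (called at line 27) -> count_flags(2, 0) (called at line 21) -> count_flags(1, 2) (called at line 5).
First divergence: position 4 — shown 'mix_signals done: 2', intended 'mix_signals done: -4'.
Intended log window:
  2: index_entries: scanning 8 entries
  3: enter mix_signals with 8 values
  4: mix_signals done: -4
  5: stage values: -4 and 4
Execution walk:
  mix_signals([2, 5, 5, -4, 4, -1, -2, 0]) -> 2  [called from index_entries, line 18]
  count_flags(0, 3) -> 3  [called from count_flags, line 5]
  count_flags(1, 2) -> 3  [called from count_flags, line 5]
  count_flags(2, 0) -> 3  [called from index_entries, line 21]
  index_entries([2, 5, 5, -4, 4, -1, -2, 0]) -> 3  [called from main, line 27]
Log line origins:
  1: from main, line 26
  2: from index_entries, line 17
  3: from mix_signals, line 8
  4: from mix_signals, line 13
  5: from index_entries, line 20
  6: from count_flags, line 4
  7: from count_flags, line 4
A correct fix: line 11: replace `readings[floor]` with `readings[limit]`.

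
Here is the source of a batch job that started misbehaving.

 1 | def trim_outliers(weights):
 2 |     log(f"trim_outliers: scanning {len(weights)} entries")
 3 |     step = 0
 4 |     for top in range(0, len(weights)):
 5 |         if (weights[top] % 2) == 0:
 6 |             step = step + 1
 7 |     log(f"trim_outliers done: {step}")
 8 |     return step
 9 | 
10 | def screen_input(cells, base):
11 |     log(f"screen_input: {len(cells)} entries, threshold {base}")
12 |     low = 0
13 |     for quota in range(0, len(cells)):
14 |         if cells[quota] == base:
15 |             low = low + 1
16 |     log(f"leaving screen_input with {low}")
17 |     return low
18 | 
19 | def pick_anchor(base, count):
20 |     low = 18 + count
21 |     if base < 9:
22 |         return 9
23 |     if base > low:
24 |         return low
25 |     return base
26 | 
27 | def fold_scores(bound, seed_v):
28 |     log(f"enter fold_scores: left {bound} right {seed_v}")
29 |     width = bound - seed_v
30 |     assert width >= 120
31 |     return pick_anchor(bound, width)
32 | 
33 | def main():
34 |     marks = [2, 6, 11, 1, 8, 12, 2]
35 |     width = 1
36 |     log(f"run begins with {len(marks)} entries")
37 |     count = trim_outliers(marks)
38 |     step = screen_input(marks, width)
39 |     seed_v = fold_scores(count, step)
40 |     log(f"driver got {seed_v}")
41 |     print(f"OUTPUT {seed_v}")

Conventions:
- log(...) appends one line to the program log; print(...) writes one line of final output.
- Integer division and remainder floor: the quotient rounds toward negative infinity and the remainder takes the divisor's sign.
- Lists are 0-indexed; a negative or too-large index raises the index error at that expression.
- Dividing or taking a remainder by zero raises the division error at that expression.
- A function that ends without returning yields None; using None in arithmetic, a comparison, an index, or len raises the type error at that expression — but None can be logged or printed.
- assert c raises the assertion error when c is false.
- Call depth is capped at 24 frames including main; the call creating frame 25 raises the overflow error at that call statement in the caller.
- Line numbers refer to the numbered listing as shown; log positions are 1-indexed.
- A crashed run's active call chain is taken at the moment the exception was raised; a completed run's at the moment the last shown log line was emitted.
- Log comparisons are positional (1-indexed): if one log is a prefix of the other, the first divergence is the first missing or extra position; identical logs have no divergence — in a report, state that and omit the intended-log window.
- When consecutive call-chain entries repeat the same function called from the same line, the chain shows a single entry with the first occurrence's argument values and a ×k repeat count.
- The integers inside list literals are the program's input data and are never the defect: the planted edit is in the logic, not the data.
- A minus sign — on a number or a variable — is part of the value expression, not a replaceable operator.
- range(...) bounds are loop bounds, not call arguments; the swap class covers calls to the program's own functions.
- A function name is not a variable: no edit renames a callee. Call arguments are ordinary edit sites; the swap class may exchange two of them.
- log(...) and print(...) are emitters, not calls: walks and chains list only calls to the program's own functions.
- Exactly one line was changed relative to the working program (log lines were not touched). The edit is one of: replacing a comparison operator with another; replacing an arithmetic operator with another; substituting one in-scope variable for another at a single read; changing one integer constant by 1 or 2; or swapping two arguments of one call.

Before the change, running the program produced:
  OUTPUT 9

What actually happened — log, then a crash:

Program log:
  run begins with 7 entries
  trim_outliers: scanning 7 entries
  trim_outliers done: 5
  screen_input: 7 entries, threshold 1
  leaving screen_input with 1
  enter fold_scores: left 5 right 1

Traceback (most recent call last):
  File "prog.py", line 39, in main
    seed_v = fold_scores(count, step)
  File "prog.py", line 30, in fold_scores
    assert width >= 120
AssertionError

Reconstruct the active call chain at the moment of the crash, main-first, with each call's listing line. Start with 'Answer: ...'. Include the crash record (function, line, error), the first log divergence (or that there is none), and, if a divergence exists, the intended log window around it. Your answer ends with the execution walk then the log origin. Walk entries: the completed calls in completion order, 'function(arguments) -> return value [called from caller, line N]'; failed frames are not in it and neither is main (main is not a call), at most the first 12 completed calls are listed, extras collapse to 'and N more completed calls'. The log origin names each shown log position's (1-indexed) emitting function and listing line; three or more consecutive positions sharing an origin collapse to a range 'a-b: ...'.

Answer: main -> fold_scores (called at line 39).
Core observation: The faulty run's log stops after 6 lines; the working version's next line would be 'driver got 9'.
Crash: fold_scores, line 30, AssertionError.
First divergence: position 7 — after 6 matching lines the faulty run goes silent; intended next line 'driver got 9'.
Intended log window:
  5: leaving screen_input with 1
  6: enter fold_scores: left 5 right 1
  7: driver got 9
Execution walk:
  trim_outliers([2, 6, 11, 1, 8, 12, 2]) -> 5  [called from main, line 37]
  screen_input([2, 6, 11, 1, 8, 12, 2], 1) -> 1  [called from main, line 38]
Log origin:
  1: emitted by main (line 36)
  2: emitted by trim_outliers (line 2)
  3: emitted by trim_outliers (line 7)
  4: emitted by screen_input (line 11)
  5: emitted by screen_input (line 16)
  6: emitted by fold_scores (line 28)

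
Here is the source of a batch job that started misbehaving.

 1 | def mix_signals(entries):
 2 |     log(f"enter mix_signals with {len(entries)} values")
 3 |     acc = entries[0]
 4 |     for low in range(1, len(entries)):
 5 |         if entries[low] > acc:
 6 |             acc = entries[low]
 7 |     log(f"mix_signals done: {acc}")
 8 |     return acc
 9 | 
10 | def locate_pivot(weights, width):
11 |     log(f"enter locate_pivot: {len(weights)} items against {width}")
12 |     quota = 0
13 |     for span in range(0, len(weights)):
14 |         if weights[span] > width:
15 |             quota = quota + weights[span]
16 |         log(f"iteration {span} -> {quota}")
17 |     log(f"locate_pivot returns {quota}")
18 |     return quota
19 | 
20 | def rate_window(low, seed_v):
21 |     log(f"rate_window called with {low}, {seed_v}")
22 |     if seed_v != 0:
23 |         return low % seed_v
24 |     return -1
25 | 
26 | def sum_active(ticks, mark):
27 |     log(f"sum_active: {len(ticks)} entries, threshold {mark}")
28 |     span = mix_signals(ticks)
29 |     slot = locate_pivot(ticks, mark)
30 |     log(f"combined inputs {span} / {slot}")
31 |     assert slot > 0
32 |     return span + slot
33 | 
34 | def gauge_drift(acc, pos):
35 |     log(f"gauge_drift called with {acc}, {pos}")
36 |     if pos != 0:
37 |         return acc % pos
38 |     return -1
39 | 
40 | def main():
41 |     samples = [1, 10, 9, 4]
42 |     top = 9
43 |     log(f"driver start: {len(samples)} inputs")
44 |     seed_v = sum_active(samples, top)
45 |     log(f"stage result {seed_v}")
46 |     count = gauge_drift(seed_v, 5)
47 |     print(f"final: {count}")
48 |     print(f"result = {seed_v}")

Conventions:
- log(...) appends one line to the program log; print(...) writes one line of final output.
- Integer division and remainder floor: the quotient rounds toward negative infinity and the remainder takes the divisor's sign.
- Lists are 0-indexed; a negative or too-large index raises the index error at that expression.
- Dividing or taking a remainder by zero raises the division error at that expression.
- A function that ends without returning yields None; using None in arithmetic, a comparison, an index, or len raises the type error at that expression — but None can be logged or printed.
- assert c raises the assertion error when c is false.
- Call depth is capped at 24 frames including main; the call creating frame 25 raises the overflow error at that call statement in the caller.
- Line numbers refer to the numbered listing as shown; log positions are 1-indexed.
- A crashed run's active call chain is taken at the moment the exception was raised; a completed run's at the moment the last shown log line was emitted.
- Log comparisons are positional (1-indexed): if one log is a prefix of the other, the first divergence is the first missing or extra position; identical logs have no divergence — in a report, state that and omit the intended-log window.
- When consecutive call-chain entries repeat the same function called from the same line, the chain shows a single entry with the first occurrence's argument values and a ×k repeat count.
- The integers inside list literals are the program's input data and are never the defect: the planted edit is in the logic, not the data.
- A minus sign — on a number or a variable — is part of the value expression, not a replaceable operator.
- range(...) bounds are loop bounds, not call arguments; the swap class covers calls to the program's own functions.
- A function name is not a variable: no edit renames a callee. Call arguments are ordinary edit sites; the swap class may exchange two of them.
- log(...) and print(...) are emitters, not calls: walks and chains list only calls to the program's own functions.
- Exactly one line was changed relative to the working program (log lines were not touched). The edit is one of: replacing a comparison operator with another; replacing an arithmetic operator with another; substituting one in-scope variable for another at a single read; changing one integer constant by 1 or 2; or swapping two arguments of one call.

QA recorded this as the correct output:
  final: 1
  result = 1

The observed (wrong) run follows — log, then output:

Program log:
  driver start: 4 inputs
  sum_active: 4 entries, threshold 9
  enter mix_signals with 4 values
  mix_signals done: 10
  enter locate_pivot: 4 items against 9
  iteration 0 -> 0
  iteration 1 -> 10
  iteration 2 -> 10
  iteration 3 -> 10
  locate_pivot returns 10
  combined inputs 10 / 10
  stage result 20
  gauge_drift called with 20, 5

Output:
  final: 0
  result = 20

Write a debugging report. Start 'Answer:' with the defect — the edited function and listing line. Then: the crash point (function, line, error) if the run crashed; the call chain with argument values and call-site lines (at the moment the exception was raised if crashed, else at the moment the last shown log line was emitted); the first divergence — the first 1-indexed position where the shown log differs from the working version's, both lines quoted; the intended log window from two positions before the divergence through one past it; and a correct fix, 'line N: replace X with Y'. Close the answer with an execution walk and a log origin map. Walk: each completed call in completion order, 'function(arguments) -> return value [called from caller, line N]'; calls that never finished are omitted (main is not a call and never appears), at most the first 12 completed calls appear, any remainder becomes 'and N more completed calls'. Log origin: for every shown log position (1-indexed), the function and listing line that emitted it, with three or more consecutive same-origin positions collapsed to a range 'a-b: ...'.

Answer: the defect is in sum_active at line 32.
Key fact: Log line 12 is where behavior first shows: 'stage result 20' appears instead of 'stage result 1'.
Call chain: main -> gauge_drift(20, 5) (called at line 46).
First divergence: position 12 — shown 'stage result 20', intended 'stage result 1'.
Intended log window:
  10: locate_pivot returns 10
  11: combined inputs 10 / 10
  12: stage result 1
  13: gauge_drift called with 1, 5
Execution walk:
  mix_signals([1, 10, 9, 4]) -> 10  [called from sum_active, line 28]
  locate_pivot([1, 10, 9, 4], 9) -> 10  [called from sum_active, line 29]
  sum_active([1, 10, 9, 4], 9) -> 20  [called from main, line 44]
  gauge_drift(20, 5) -> 0  [called from main, line 46]
Log origins:
  1: from main, line 43
  2: from sum_active, line 27
  3: from mix_signals, line 2
  4: from mix_signals, line 7
  5: from locate_pivot, line 11
  6-9: from locate_pivot, line 16
  10: from locate_pivot, line 17
  11: from sum_active, line 30
  12: from main, line 45
  13: from gauge_drift, line 35
A correct fix: line 32: replace `+` with `//`.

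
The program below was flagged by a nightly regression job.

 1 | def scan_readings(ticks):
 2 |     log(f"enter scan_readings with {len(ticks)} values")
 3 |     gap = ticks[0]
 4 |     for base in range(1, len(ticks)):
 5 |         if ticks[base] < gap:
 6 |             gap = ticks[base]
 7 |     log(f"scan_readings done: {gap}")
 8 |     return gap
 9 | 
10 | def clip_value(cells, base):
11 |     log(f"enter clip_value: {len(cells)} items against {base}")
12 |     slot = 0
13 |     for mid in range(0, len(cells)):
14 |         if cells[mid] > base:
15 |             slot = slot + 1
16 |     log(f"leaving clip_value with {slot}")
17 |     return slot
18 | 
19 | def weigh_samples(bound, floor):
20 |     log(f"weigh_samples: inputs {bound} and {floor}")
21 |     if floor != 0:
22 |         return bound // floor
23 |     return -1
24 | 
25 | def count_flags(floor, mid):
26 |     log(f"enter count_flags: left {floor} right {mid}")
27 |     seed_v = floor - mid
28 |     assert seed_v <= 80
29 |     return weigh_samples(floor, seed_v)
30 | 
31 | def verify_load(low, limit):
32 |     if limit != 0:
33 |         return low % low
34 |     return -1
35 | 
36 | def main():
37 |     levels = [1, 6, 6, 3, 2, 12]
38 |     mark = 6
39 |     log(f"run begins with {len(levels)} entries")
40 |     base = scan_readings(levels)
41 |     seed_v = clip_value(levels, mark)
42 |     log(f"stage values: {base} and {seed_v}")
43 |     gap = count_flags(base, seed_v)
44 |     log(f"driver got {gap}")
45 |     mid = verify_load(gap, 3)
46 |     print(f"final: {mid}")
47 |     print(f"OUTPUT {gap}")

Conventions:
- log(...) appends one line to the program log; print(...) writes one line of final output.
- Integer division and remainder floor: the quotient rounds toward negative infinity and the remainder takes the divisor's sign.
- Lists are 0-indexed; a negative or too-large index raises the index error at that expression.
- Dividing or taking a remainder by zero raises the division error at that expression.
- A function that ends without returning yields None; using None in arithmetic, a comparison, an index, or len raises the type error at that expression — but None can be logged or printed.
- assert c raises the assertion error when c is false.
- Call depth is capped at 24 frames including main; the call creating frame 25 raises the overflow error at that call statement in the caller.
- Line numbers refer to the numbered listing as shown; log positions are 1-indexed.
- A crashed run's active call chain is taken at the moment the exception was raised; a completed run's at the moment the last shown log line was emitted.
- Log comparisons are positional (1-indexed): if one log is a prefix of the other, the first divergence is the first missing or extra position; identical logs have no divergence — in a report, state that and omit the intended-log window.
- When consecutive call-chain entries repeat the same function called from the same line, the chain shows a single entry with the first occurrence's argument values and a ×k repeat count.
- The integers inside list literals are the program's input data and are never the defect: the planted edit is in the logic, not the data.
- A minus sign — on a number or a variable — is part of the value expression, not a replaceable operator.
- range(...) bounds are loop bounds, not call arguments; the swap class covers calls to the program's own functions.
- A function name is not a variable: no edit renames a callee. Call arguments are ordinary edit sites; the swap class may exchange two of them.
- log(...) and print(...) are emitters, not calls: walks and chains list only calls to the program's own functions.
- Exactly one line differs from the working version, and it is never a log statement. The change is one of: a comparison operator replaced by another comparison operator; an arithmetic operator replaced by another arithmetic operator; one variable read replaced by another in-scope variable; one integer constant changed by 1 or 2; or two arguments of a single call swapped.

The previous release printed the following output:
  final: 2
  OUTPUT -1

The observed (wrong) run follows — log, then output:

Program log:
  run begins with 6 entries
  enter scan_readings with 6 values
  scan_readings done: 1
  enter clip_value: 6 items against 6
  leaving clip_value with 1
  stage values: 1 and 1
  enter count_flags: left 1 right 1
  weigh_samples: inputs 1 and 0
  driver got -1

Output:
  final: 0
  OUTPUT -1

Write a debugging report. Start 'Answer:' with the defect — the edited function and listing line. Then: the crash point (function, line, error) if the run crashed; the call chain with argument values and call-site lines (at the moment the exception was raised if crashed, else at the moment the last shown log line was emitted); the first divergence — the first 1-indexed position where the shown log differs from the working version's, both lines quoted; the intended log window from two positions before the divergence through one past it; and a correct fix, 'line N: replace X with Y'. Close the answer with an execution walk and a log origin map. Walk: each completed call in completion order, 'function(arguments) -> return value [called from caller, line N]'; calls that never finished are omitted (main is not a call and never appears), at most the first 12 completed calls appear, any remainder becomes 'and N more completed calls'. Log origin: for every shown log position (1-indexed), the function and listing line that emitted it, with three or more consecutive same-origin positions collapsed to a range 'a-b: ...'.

Answer: the defect is in verify_load at line 33.
Core observation: The two runs log identically and part ways only at the printed values.
Call chain: main.
First divergence: none; the two logs match at every position.
Execution walk:
  scan_readings([1, 6, 6, 3, 2, 12]) -> 1  [called from main, line 40]
  clip_value([1, 6, 6, 3, 2, 12], 6) -> 1  [called from main, line 41]
  weigh_samples(1, 0) -> -1  [called from count_flags, line 29]
  count_flags(1, 1) -> -1  [called from main, line 43]
  verify_load(-1, 3) -> 0  [called from main, line 45]
Origin of each log line:
  1: logged in main at line 39
  2: logged in scan_readings at line 2
  3: logged in scan_readings at line 7
  4: logged in clip_value at line 11
  5: logged in clip_value at line 16
  6: logged in main at line 42
  7: logged in count_flags at line 26
  8: logged in weigh_samples at line 20
  9: logged in main at line 44
A correct fix: line 33: replace `low % low` with `low % limit`.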